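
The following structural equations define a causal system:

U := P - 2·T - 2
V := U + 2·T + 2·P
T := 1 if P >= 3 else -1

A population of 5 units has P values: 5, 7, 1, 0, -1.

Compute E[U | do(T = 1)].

Under do(T=1), T's equation is replaced by T=1 for every unit. Per-unit U: 1, 3, -3, -4, -5. Mean = -1.6.

-1.6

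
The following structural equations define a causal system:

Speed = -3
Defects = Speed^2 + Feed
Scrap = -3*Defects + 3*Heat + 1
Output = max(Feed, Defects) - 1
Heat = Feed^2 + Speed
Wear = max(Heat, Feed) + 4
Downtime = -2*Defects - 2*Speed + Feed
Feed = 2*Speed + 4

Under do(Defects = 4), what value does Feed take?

Under do(Defects=4), the mechanism Defects = Speed^2 + Feed is discarded; Defects is fixed at 4.
No directed path runs from Defects to Feed, so Feed keeps its natural value.
Feed = 2*Speed + 4  [with Speed=-3]  = -2

-2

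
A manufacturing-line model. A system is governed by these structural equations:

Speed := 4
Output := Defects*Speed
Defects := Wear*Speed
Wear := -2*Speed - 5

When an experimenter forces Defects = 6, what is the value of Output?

The intervention breaks the incoming arrows to Defects: Defects := Wear*Speed no longer applies, and Defects = 6.
Output = Defects*Speed  [with Defects=6, Speed=4]  = 24

24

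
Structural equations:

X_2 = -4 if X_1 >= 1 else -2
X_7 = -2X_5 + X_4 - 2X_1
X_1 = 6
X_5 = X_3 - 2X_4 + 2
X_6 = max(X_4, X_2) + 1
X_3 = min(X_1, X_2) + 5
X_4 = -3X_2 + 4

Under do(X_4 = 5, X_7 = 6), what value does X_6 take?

6

The joint intervention fixes X_4 = 5, X_7 = 6, removing each variable's own equation.
X_2 = -4 if X_1 >= 1 else -2  [with X_1=6]  = -4
X_6 = max(X_4, X_2) + 1  [with X_4=5, X_2=-4]  = 6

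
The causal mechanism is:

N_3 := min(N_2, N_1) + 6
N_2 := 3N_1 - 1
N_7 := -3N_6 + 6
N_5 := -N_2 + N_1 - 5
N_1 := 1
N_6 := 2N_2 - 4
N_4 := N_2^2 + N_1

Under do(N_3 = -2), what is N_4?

The intervention breaks the incoming arrows to N_3: N_3 := min(N_2, N_1) + 6 no longer applies, and N_3 = -2.
N_4 is not downstream of the intervention, so its value is determined by the original equations.
N_2 = 3N_1 - 1  [with N_1=1]  = 2
N_4 = N_2^2 + N_1  [with N_2=2, N_1=1]  = 5

5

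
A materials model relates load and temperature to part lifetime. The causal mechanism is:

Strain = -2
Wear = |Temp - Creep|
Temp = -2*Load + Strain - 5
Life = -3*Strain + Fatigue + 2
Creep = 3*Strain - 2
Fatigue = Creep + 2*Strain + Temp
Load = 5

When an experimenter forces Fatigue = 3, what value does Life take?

Intervening sets Fatigue = 3 and removes its equation (Fatigue = Creep + 2*Strain + Temp).
Life = -3*Strain + Fatigue + 2  [with Strain=-2, Fatigue=3]  = 11

11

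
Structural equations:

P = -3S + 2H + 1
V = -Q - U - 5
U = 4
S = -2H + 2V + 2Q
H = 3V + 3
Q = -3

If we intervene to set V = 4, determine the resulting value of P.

The intervention breaks the incoming arrows to V: V = -Q - U - 5 no longer applies, and V = 4.
H = 3V + 3  [with V=4]  = 15
S = -2H + 2V + 2Q  [with H=15, V=4, Q=-3]  = -28
P = -3S + 2H + 1  [with S=-28, H=15]  = 115

115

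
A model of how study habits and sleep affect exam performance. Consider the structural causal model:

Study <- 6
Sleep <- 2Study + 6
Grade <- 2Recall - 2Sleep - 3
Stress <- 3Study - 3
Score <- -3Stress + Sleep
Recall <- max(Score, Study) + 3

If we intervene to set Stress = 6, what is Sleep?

18

Under do(Stress=6), the mechanism Stress <- 3Study - 3 is discarded; Stress is fixed at 6.
Since Sleep is not a descendant of the intervened variable, it is unaffected.
Sleep = 2Study + 6  [with Study=6]  = 18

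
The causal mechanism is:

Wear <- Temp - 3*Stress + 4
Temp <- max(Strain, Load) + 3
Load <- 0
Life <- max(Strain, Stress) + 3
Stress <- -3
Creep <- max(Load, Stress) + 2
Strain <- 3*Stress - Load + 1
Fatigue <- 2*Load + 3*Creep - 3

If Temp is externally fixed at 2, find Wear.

Under do(Temp=2), the mechanism Temp <- max(Strain, Load) + 3 is discarded; Temp is fixed at 2.
Wear = Temp - 3*Stress + 4  [with Temp=2, Stress=-3]  = 15

15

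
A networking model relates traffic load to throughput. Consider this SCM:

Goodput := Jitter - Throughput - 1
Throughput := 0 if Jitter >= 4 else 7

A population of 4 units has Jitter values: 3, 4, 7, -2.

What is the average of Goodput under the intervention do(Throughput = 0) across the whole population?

2

Under do(Throughput=0), Throughput's equation is replaced by Throughput=0 for every unit. Per-unit Goodput: 2, 3, 6, -3. Mean = 2.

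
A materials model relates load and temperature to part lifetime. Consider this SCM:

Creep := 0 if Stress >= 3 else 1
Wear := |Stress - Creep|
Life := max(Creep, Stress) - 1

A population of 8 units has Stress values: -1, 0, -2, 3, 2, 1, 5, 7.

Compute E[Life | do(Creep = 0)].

The intervention sets Creep=0 in all 8 units regardless of Stress. Recomputing Life per unit gives -1, -1, -1, 2, 1, 0, 4, 6; average 1.25.

1.25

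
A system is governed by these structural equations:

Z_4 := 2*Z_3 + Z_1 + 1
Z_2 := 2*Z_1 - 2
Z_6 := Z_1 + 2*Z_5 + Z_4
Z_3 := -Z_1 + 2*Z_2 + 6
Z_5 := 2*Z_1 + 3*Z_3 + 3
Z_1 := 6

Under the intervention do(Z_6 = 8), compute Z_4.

47

do(Z_6=8) replaces the equation Z_6 := Z_1 + 2*Z_5 + Z_4 with the constant Z_6 = 8.
No directed path runs from Z_6 to Z_4, so Z_4 keeps its natural value.
Z_2 = 2*Z_1 - 2  [with Z_1=6]  = 10
Z_3 = -Z_1 + 2*Z_2 + 6  [with Z_1=6, Z_2=10]  = 20
Z_4 = 2*Z_3 + Z_1 + 1  [with Z_3=20, Z_1=6]  = 47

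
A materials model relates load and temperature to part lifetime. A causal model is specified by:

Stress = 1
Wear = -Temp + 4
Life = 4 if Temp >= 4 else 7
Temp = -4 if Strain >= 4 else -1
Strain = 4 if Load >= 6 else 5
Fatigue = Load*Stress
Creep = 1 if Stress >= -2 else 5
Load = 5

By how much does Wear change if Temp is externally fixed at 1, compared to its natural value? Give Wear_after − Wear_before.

Under do(Temp=1), the mechanism Temp = -4 if Strain >= 4 else -1 is discarded; Temp is fixed at 1.
Wear = -Temp + 4  [with Temp=1]  = 3
Without intervention: Strain = 4 if Load >= 6 else 5  [with Load=5]  = 5; Temp = -4 if Strain >= 4 else -1  [with Strain=5]  = -4; Wear = -Temp + 4  [with Temp=-4]  = 8.
Change = 3 − 8 = -5.

-5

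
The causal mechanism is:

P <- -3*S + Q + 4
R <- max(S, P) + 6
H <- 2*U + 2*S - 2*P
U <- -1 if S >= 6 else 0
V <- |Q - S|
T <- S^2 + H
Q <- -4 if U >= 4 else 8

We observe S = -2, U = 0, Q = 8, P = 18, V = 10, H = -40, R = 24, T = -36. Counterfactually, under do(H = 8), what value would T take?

12

Intervening sets H = 8 and removes its equation (H <- 2*U + 2*S - 2*P).
T = S^2 + H  [with S=-2, H=8]  = 12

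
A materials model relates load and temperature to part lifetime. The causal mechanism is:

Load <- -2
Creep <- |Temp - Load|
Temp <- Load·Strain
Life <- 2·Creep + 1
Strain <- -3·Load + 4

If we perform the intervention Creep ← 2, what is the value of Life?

Intervening sets Creep = 2 and removes its equation (Creep <- |Temp - Load|).
Life = 2·Creep + 1  [with Creep=2]  = 5

5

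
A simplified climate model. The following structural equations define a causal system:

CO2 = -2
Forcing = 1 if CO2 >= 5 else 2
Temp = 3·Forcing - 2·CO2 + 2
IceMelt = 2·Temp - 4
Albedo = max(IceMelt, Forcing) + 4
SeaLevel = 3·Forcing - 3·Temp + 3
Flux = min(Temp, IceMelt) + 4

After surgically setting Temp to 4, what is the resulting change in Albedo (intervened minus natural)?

-16

do(Temp=4) replaces the equation Temp = 3·Forcing - 2·CO2 + 2 with the constant Temp = 4.
Forcing = 1 if CO2 >= 5 else 2  [with CO2=-2]  = 2
IceMelt = 2·Temp - 4  [with Temp=4]  = 4
Albedo = max(IceMelt, Forcing) + 4  [with IceMelt=4, Forcing=2]  = 8
Without intervention: Forcing = 1 if CO2 >= 5 else 2  [with CO2=-2]  = 2; Temp = 3·Forcing - 2·CO2 + 2  [with Forcing=2, CO2=-2]  = 12; IceMelt = 2·Temp - 4  [with Temp=12]  = 20; Albedo = max(IceMelt, Forcing) + 4  [with IceMelt=20, Forcing=2]  = 24.
Change = 8 − 24 = -16.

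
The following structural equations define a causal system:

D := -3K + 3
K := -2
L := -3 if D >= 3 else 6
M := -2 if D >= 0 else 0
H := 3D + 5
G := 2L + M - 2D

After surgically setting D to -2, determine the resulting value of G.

Under do(D=-2), the mechanism D := -3K + 3 is discarded; D is fixed at -2.
M = -2 if D >= 0 else 0  [with D=-2]  = 0
L = -3 if D >= 3 else 6  [with D=-2]  = 6
G = 2L + M - 2D  [with L=6, M=0, D=-2]  = 16

16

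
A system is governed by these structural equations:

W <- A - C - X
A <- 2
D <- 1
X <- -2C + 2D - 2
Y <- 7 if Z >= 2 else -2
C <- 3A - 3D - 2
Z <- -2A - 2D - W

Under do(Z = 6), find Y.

Intervening sets Z = 6 and removes its equation (Z <- -2A - 2D - W).
Y = 7 if Z >= 2 else -2  [with Z=6]  = 7

7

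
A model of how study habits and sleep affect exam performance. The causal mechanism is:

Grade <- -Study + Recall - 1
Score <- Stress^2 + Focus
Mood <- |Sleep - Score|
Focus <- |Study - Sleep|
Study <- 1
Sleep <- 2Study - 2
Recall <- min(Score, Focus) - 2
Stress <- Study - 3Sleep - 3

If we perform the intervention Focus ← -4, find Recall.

-6

The intervention breaks the incoming arrows to Focus: Focus <- |Study - Sleep| no longer applies, and Focus = -4.
Sleep = 2Study - 2  [with Study=1]  = 0
Stress = Study - 3Sleep - 3  [with Study=1, Sleep=0]  = -2
Score = Stress^2 + Focus  [with Stress=-2, Focus=-4]  = 0
Recall = min(Score, Focus) - 2  [with Score=0, Focus=-4]  = -6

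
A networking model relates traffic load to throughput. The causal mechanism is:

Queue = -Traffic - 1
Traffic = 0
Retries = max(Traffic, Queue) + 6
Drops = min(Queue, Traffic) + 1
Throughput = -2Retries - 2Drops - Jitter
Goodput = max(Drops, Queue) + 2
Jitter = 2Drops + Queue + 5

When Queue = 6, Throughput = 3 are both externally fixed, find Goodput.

Setting Queue = 6, Throughput = 3 by intervention discards those variables' equations.
Drops = min(Queue, Traffic) + 1  [with Queue=6, Traffic=0]  = 1
Goodput = max(Drops, Queue) + 2  [with Drops=1, Queue=6]  = 8

8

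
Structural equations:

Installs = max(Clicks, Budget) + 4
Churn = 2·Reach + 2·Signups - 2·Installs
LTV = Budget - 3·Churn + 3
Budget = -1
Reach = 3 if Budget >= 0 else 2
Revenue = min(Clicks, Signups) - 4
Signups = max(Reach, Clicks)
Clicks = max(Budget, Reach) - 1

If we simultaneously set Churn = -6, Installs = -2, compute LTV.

20

Under do(Churn = -6, Installs = -2), each intervened variable's structural equation is replaced by its fixed value.
LTV = Budget - 3·Churn + 3  [with Budget=-1, Churn=-6]  = 20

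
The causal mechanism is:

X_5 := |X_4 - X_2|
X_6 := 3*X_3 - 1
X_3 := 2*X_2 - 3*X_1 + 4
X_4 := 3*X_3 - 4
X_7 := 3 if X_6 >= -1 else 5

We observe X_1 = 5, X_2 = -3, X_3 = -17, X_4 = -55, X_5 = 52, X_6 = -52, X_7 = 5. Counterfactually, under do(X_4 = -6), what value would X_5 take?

Intervening sets X_4 = -6 and removes its equation (X_4 := 3*X_3 - 4).
X_5 = |X_4 - X_2|  [with X_4=-6, X_2=-3]  = 3

3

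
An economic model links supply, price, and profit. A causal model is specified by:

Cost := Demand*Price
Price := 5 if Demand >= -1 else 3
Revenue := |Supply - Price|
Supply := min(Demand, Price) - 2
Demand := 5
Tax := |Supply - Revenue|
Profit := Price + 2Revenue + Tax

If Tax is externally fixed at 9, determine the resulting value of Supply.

do(Tax=9) replaces the equation Tax := |Supply - Revenue| with the constant Tax = 9.
Supply is not downstream of the intervention, so its value is determined by the original equations.
Price = 5 if Demand >= -1 else 3  [with Demand=5]  = 5
Supply = min(Demand, Price) - 2  [with Demand=5, Price=5]  = 3

3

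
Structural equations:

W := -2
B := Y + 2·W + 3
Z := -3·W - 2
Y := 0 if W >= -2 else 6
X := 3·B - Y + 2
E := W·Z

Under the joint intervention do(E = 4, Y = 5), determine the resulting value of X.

Under do(E = 4, Y = 5), each intervened variable's structural equation is replaced by its fixed value.
B = Y + 2·W + 3  [with Y=5, W=-2]  = 4
X = 3·B - Y + 2  [with B=4, Y=5]  = 9

9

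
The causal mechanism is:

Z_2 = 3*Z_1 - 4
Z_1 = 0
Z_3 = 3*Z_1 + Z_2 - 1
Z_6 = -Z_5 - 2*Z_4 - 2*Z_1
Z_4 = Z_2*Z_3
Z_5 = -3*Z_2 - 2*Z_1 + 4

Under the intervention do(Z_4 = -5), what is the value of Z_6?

-6

Under do(Z_4=-5), the mechanism Z_4 = Z_2*Z_3 is discarded; Z_4 is fixed at -5.
Z_2 = 3*Z_1 - 4  [with Z_1=0]  = -4
Z_5 = -3*Z_2 - 2*Z_1 + 4  [with Z_2=-4, Z_1=0]  = 16
Z_6 = -Z_5 - 2*Z_4 - 2*Z_1  [with Z_5=16, Z_4=-5, Z_1=0]  = -6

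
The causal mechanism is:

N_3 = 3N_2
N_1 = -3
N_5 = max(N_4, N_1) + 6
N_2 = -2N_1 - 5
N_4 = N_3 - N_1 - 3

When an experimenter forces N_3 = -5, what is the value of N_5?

do(N_3=-5) replaces the equation N_3 = 3N_2 with the constant N_3 = -5.
N_4 = N_3 - N_1 - 3  [with N_3=-5, N_1=-3]  = -5
N_5 = max(N_4, N_1) + 6  [with N_4=-5, N_1=-3]  = 3

3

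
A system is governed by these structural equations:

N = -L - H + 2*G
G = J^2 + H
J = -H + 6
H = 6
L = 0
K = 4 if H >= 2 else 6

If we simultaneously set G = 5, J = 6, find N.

4

The joint intervention fixes G = 5, J = 6, removing each variable's own equation.
N = -L - H + 2*G  [with L=0, H=6, G=5]  = 4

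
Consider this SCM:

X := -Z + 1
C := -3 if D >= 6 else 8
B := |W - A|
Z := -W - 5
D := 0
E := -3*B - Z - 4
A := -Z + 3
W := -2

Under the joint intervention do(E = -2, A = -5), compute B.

3

Under do(E = -2, A = -5), each intervened variable's structural equation is replaced by its fixed value.
B = |W - A|  [with W=-2, A=-5]  = 3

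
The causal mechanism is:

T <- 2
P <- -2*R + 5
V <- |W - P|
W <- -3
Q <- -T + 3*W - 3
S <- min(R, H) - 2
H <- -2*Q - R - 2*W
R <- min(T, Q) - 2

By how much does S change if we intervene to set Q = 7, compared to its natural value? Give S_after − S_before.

The intervention breaks the incoming arrows to Q: Q <- -T + 3*W - 3 no longer applies, and Q = 7.
R = min(T, Q) - 2  [with T=2, Q=7]  = 0
H = -2*Q - R - 2*W  [with Q=7, R=0, W=-3]  = -8
S = min(R, H) - 2  [with R=0, H=-8]  = -10
Without intervention: Q = -T + 3*W - 3  [with T=2, W=-3]  = -14; R = min(T, Q) - 2  [with T=2, Q=-14]  = -16; H = -2*Q - R - 2*W  [with Q=-14, R=-16, W=-3]  = 50; S = min(R, H) - 2  [with R=-16, H=50]  = -18.
Change = -10 − (-18) = 8.

8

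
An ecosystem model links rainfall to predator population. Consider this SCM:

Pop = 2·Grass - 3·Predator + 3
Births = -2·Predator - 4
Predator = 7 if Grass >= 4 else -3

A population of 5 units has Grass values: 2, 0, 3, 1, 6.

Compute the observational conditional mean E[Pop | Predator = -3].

Observing Predator=-3 restricts to units where Predator's equation naturally yields -3: Grass ∈ {2, 0, 3, 1}. In that subpopulation Pop = 16, 12, 18, 14, mean 15.

15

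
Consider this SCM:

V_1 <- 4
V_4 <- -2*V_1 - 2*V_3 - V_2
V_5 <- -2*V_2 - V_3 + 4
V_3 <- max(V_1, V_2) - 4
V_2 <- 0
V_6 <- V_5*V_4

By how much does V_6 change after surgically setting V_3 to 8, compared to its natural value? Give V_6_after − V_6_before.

The intervention breaks the incoming arrows to V_3: V_3 <- max(V_1, V_2) - 4 no longer applies, and V_3 = 8.
V_4 = -2*V_1 - 2*V_3 - V_2  [with V_1=4, V_3=8, V_2=0]  = -24
V_5 = -2*V_2 - V_3 + 4  [with V_2=0, V_3=8]  = -4
V_6 = V_5*V_4  [with V_5=-4, V_4=-24]  = 96
Without intervention: V_3 = max(V_1, V_2) - 4  [with V_1=4, V_2=0]  = 0; V_4 = -2*V_1 - 2*V_3 - V_2  [with V_1=4, V_3=0, V_2=0]  = -8; V_5 = -2*V_2 - V_3 + 4  [with V_2=0, V_3=0]  = 4; V_6 = V_5*V_4  [with V_5=4, V_4=-8]  = -32.
Change = 96 − (-32) = 128.

128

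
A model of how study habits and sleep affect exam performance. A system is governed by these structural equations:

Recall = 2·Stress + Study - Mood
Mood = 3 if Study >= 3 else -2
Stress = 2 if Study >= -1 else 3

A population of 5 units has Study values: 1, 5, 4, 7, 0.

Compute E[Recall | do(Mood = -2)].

9.4

The intervention sets Mood=-2 in all 5 units regardless of Study. Recomputing Recall per unit gives 7, 11, 10, 13, 6; average 9.4.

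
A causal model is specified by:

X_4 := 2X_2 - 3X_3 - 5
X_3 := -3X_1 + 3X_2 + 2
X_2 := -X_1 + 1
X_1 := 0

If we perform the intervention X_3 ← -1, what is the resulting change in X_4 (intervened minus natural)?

The intervention breaks the incoming arrows to X_3: X_3 := -3X_1 + 3X_2 + 2 no longer applies, and X_3 = -1.
X_2 = -X_1 + 1  [with X_1=0]  = 1
X_4 = 2X_2 - 3X_3 - 5  [with X_2=1, X_3=-1]  = 0
Without intervention: X_2 = -X_1 + 1  [with X_1=0]  = 1; X_3 = -3X_1 + 3X_2 + 2  [with X_1=0, X_2=1]  = 5; X_4 = 2X_2 - 3X_3 - 5  [with X_2=1, X_3=5]  = -18.
Change = 0 − (-18) = 18.

18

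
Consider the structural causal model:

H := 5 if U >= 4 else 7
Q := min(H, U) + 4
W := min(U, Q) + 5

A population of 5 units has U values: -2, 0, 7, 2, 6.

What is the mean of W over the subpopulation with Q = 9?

11.5

E[W|Q=9] averages over only the 2 units with Q=9 (U = 7, 6): W = 12, 11, mean 11.5.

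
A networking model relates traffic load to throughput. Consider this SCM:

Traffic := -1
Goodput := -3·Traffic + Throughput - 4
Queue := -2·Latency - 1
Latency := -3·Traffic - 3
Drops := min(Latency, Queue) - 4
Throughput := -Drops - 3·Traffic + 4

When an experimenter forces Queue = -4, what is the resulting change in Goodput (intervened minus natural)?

The intervention breaks the incoming arrows to Queue: Queue := -2·Latency - 1 no longer applies, and Queue = -4.
Latency = -3·Traffic - 3  [with Traffic=-1]  = 0
Drops = min(Latency, Queue) - 4  [with Latency=0, Queue=-4]  = -8
Throughput = -Drops - 3·Traffic + 4  [with Drops=-8, Traffic=-1]  = 15
Goodput = -3·Traffic + Throughput - 4  [with Traffic=-1, Throughput=15]  = 14
Without intervention: Latency = -3·Traffic - 3  [with Traffic=-1]  = 0; Queue = -2·Latency - 1  [with Latency=0]  = -1; Drops = min(Latency, Queue) - 4  [with Latency=0, Queue=-1]  = -5; Throughput = -Drops - 3·Traffic + 4  [with Drops=-5, Traffic=-1]  = 12; Goodput = -3·Traffic + Throughput - 4  [with Traffic=-1, Throughput=12]  = 11.
Change = 14 − 11 = 3.

3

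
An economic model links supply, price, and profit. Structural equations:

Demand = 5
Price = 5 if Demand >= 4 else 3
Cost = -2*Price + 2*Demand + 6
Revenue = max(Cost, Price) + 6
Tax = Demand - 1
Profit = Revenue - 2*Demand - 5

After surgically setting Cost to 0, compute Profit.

-4

The intervention breaks the incoming arrows to Cost: Cost = -2*Price + 2*Demand + 6 no longer applies, and Cost = 0.
Price = 5 if Demand >= 4 else 3  [with Demand=5]  = 5
Revenue = max(Cost, Price) + 6  [with Cost=0, Price=5]  = 11
Profit = Revenue - 2*Demand - 5  [with Revenue=11, Demand=5]  = -4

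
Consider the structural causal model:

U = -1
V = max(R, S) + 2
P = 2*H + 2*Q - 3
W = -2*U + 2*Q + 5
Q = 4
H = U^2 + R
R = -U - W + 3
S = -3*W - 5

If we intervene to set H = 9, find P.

23

The intervention breaks the incoming arrows to H: H = U^2 + R no longer applies, and H = 9.
P = 2*H + 2*Q - 3  [with H=9, Q=4]  = 23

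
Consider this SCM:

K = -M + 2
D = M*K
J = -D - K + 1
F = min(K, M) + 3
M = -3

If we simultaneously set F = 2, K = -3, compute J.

-5

Setting F = 2, K = -3 by intervention discards those variables' equations.
D = M*K  [with M=-3, K=-3]  = 9
J = -D - K + 1  [with D=9, K=-3]  = -5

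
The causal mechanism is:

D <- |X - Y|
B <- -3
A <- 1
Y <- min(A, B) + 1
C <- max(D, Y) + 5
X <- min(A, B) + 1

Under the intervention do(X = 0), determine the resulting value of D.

2

Intervening sets X = 0 and removes its equation (X <- min(A, B) + 1).
Y = min(A, B) + 1  [with A=1, B=-3]  = -2
D = |X - Y|  [with X=0, Y=-2]  = 2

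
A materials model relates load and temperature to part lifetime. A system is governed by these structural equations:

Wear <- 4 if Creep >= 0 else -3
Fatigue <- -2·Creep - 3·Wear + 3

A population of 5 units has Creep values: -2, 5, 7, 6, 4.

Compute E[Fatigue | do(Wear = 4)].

-17

Every unit gets Wear=4 under the intervention. Fatigue values become -5, -19, -23, -21, -17; E[Fatigue|do(Wear=4)] = -17.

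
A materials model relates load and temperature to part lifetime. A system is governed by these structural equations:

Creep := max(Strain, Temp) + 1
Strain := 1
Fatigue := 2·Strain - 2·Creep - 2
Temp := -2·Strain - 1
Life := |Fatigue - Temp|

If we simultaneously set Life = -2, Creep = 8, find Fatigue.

Under do(Life = -2, Creep = 8), each intervened variable's structural equation is replaced by its fixed value.
Fatigue = 2·Strain - 2·Creep - 2  [with Strain=1, Creep=8]  = -16

-16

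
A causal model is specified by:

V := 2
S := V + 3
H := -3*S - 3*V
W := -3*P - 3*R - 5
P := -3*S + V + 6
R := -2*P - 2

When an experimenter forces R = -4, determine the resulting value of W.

28

The intervention breaks the incoming arrows to R: R := -2*P - 2 no longer applies, and R = -4.
S = V + 3  [with V=2]  = 5
P = -3*S + V + 6  [with S=5, V=2]  = -7
W = -3*P - 3*R - 5  [with P=-7, R=-4]  = 28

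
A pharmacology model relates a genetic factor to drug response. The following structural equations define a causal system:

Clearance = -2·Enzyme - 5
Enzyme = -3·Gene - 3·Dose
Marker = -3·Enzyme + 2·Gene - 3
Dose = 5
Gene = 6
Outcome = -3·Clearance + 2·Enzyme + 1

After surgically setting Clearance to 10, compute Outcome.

The intervention breaks the incoming arrows to Clearance: Clearance = -2·Enzyme - 5 no longer applies, and Clearance = 10.
Enzyme = -3·Gene - 3·Dose  [with Gene=6, Dose=5]  = -33
Outcome = -3·Clearance + 2·Enzyme + 1  [with Clearance=10, Enzyme=-33]  = -95

-95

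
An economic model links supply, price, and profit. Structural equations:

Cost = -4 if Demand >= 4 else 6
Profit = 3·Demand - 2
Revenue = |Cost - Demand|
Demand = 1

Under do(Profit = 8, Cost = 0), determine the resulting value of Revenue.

1

Setting Profit = 8, Cost = 0 by intervention discards those variables' equations.
Revenue = |Cost - Demand|  [with Cost=0, Demand=1]  = 1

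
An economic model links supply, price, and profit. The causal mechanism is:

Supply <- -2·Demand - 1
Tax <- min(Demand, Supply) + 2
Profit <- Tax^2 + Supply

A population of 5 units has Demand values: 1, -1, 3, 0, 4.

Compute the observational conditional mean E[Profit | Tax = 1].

Conditioning on Tax=1 selects the 2 unit(s) with Demand ∈ {-1, 0}. Their Profit values: 2, 0. Mean = 1.

1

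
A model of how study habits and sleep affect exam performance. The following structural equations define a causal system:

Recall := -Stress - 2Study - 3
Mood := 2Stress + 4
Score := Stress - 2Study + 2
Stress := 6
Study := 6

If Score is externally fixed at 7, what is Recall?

-21

do(Score=7) replaces the equation Score := Stress - 2Study + 2 with the constant Score = 7.
Recall is not downstream of the intervention, so its value is determined by the original equations.
Recall = -Stress - 2Study - 3  [with Stress=6, Study=6]  = -21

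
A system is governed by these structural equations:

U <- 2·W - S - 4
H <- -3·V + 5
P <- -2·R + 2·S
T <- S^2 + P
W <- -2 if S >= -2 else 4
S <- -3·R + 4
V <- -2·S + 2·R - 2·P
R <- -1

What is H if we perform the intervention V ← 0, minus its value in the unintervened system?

Under do(V=0), the mechanism V <- -2·S + 2·R - 2·P is discarded; V is fixed at 0.
H = -3·V + 5  [with V=0]  = 5
Without intervention: S = -3·R + 4  [with R=-1]  = 7; P = -2·R + 2·S  [with R=-1, S=7]  = 16; V = -2·S + 2·R - 2·P  [with S=7, R=-1, P=16]  = -48; H = -3·V + 5  [with V=-48]  = 149.
Change = 5 − 149 = -144.

-144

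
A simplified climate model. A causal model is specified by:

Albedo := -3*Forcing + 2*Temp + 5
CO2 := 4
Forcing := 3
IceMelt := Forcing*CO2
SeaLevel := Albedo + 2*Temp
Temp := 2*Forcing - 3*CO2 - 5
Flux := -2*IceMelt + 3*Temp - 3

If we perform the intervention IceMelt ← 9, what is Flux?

The intervention breaks the incoming arrows to IceMelt: IceMelt := Forcing*CO2 no longer applies, and IceMelt = 9.
Temp = 2*Forcing - 3*CO2 - 5  [with Forcing=3, CO2=4]  = -11
Flux = -2*IceMelt + 3*Temp - 3  [with IceMelt=9, Temp=-11]  = -54

-54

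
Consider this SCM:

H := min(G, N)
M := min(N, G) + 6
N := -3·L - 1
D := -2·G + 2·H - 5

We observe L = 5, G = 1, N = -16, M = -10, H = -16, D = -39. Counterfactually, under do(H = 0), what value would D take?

-7

The intervention breaks the incoming arrows to H: H := min(G, N) no longer applies, and H = 0.
D = -2·G + 2·H - 5  [with G=1, H=0]  = -7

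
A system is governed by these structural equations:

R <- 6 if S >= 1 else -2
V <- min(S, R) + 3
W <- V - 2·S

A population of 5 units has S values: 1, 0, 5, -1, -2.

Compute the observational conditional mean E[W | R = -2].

Observing R=-2 restricts to units where R's equation naturally yields -2: S ∈ {0, -1, -2}. In that subpopulation W = 1, 3, 5, mean 3.

3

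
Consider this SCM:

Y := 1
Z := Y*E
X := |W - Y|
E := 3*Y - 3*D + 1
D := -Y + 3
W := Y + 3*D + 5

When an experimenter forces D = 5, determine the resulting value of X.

Under do(D=5), the mechanism D := -Y + 3 is discarded; D is fixed at 5.
W = Y + 3*D + 5  [with Y=1, D=5]  = 21
X = |W - Y|  [with W=21, Y=1]  = 20

20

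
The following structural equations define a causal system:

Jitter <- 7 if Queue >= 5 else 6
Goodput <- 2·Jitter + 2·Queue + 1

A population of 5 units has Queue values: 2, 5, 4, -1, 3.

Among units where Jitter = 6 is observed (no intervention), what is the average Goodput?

Conditioning on Jitter=6 selects the 4 unit(s) with Queue ∈ {2, 4, -1, 3}. Their Goodput values: 17, 21, 11, 19. Mean = 17.

17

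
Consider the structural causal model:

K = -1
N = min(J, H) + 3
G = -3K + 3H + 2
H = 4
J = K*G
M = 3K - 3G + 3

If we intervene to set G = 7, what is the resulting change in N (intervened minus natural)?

10

The intervention breaks the incoming arrows to G: G = -3K + 3H + 2 no longer applies, and G = 7.
J = K*G  [with K=-1, G=7]  = -7
N = min(J, H) + 3  [with J=-7, H=4]  = -4
Without intervention: G = -3K + 3H + 2  [with K=-1, H=4]  = 17; J = K*G  [with K=-1, G=17]  = -17; N = min(J, H) + 3  [with J=-17, H=4]  = -14.
Change = -4 − (-14) = 10.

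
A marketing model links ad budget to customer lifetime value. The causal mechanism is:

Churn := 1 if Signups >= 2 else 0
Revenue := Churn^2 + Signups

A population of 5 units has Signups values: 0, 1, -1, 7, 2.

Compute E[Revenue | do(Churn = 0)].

1.8

Under do(Churn=0), Churn's equation is replaced by Churn=0 for every unit. Per-unit Revenue: 0, 1, -1, 7, 2. Mean = 1.8.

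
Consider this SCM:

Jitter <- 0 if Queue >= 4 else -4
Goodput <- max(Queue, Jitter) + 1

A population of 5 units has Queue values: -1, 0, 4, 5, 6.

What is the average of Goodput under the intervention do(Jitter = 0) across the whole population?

4

do(Jitter=0) breaks Jitter's dependence on Queue. With Jitter=0 fixed, Goodput across the units is 1, 1, 5, 6, 7, mean 4.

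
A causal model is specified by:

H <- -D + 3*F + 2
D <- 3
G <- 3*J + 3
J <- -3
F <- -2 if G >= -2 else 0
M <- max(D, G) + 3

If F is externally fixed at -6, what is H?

-19

Under do(F=-6), the mechanism F <- -2 if G >= -2 else 0 is discarded; F is fixed at -6.
H = -D + 3*F + 2  [with D=3, F=-6]  = -19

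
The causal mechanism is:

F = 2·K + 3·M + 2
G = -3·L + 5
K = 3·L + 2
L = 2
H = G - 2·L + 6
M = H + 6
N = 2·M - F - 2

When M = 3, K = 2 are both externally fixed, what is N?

-11

Setting M = 3, K = 2 by intervention discards those variables' equations.
F = 2·K + 3·M + 2  [with K=2, M=3]  = 15
N = 2·M - F - 2  [with M=3, F=15]  = -11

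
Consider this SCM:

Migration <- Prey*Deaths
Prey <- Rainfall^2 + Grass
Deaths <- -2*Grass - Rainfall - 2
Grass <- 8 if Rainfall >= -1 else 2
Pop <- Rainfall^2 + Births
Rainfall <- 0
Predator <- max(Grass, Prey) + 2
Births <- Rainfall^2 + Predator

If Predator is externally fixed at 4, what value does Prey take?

8

Under do(Predator=4), the mechanism Predator <- max(Grass, Prey) + 2 is discarded; Predator is fixed at 4.
Since Prey is not a descendant of the intervened variable, it is unaffected.
Grass = 8 if Rainfall >= -1 else 2  [with Rainfall=0]  = 8
Prey = Rainfall^2 + Grass  [with Rainfall=0, Grass=8]  = 8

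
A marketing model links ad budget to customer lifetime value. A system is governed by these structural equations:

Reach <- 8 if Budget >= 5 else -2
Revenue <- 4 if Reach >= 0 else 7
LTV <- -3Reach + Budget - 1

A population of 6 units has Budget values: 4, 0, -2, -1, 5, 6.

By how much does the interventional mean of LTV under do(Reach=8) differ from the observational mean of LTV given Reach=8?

The intervention sets Reach=8 in all 6 units regardless of Budget. Recomputing LTV per unit gives -21, -25, -27, -26, -20, -19; average -23.
Observing Reach=8 restricts to units where Reach's equation naturally yields 8: Budget ∈ {5, 6}. In that subpopulation LTV = -20, -19, mean -19.5.
Difference = -23 − (-19.5) = -3.5.

-3.5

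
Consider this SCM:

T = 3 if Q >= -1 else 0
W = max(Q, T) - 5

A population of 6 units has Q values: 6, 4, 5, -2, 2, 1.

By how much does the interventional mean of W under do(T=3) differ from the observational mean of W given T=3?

Every unit gets T=3 under the intervention. W values become 1, -1, 0, -2, -2, -2; E[W|do(T=3)] = -1.
E[W|T=3] averages over only the 5 units with T=3 (Q = 6, 4, 5, 2, 1): W = 1, -1, 0, -2, -2, mean -0.8.
Difference = -1 − (-0.8) = -0.2.

-0.2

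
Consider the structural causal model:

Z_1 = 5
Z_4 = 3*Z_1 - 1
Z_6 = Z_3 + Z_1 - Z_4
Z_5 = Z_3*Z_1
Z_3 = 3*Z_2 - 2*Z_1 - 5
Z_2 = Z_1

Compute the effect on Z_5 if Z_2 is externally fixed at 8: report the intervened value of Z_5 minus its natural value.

do(Z_2=8) replaces the equation Z_2 = Z_1 with the constant Z_2 = 8.
Z_3 = 3*Z_2 - 2*Z_1 - 5  [with Z_2=8, Z_1=5]  = 9
Z_5 = Z_3*Z_1  [with Z_3=9, Z_1=5]  = 45
Without intervention: Z_2 = Z_1  [with Z_1=5]  = 5; Z_3 = 3*Z_2 - 2*Z_1 - 5  [with Z_2=5, Z_1=5]  = 0; Z_5 = Z_3*Z_1  [with Z_3=0, Z_1=5]  = 0.
Change = 45 − 0 = 45.

45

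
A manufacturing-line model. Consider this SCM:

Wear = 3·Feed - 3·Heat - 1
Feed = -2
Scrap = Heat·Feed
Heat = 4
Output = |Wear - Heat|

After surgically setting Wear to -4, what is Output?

do(Wear=-4) replaces the equation Wear = 3·Feed - 3·Heat - 1 with the constant Wear = -4.
Output = |Wear - Heat|  [with Wear=-4, Heat=4]  = 8

8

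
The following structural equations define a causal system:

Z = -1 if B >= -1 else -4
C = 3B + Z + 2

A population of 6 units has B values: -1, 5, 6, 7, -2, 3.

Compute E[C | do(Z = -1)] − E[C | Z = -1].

Under do(Z=-1), Z's equation is replaced by Z=-1 for every unit. Per-unit C: -2, 16, 19, 22, -5, 10. Mean = 10.
E[C|Z=-1] averages over only the 5 units with Z=-1 (B = -1, 5, 6, 7, 3): C = -2, 16, 19, 22, 10, mean 13.
Difference = 10 − 13 = -3.

-3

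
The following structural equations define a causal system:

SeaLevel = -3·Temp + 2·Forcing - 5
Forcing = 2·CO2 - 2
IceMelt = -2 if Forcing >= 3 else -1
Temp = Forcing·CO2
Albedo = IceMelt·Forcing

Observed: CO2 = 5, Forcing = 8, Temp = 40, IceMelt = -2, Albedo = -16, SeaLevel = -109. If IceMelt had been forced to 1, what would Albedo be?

Intervening sets IceMelt = 1 and removes its equation (IceMelt = -2 if Forcing >= 3 else -1).
Forcing = 2·CO2 - 2  [with CO2=5]  = 8
Albedo = IceMelt·Forcing  [with IceMelt=1, Forcing=8]  = 8

8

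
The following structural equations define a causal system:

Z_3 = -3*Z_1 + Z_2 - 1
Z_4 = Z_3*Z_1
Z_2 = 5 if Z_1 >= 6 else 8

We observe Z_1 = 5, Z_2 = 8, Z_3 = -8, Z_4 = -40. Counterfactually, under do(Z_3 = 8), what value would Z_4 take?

40

The intervention breaks the incoming arrows to Z_3: Z_3 = -3*Z_1 + Z_2 - 1 no longer applies, and Z_3 = 8.
Z_4 = Z_3*Z_1  [with Z_3=8, Z_1=5]  = 40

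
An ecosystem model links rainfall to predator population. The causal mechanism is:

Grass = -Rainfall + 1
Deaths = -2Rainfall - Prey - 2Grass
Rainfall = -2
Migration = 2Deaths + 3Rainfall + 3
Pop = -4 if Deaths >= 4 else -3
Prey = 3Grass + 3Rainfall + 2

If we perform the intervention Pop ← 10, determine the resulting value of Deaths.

do(Pop=10) replaces the equation Pop = -4 if Deaths >= 4 else -3 with the constant Pop = 10.
No directed path runs from Pop to Deaths, so Deaths keeps its natural value.
Grass = -Rainfall + 1  [with Rainfall=-2]  = 3
Prey = 3Grass + 3Rainfall + 2  [with Grass=3, Rainfall=-2]  = 5
Deaths = -2Rainfall - Prey - 2Grass  [with Rainfall=-2, Prey=5, Grass=3]  = -7

-7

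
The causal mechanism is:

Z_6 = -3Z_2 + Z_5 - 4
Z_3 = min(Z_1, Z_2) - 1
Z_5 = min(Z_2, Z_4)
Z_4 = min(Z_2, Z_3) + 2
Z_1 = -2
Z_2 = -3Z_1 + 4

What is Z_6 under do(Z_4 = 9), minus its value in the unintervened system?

10

Under do(Z_4=9), the mechanism Z_4 = min(Z_2, Z_3) + 2 is discarded; Z_4 is fixed at 9.
Z_2 = -3Z_1 + 4  [with Z_1=-2]  = 10
Z_5 = min(Z_2, Z_4)  [with Z_2=10, Z_4=9]  = 9
Z_6 = -3Z_2 + Z_5 - 4  [with Z_2=10, Z_5=9]  = -25
Without intervention: Z_2 = -3Z_1 + 4  [with Z_1=-2]  = 10; Z_3 = min(Z_1, Z_2) - 1  [with Z_1=-2, Z_2=10]  = -3; Z_4 = min(Z_2, Z_3) + 2  [with Z_2=10, Z_3=-3]  = -1; Z_5 = min(Z_2, Z_4)  [with Z_2=10, Z_4=-1]  = -1; Z_6 = -3Z_2 + Z_5 - 4  [with Z_2=10, Z_5=-1]  = -35.
Change = -25 − (-35) = 10.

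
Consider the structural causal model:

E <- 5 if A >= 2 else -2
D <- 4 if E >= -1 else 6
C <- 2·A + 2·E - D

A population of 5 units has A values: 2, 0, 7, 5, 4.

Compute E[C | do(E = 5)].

13.2

Under do(E=5), E's equation is replaced by E=5 for every unit. Per-unit C: 10, 6, 20, 16, 14. Mean = 13.2.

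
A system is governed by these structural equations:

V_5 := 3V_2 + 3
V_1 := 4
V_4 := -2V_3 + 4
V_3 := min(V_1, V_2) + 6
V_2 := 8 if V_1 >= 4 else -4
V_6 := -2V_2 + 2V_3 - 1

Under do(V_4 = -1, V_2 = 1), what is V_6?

11

The joint intervention fixes V_4 = -1, V_2 = 1, removing each variable's own equation.
V_3 = min(V_1, V_2) + 6  [with V_1=4, V_2=1]  = 7
V_6 = -2V_2 + 2V_3 - 1  [with V_2=1, V_3=7]  = 11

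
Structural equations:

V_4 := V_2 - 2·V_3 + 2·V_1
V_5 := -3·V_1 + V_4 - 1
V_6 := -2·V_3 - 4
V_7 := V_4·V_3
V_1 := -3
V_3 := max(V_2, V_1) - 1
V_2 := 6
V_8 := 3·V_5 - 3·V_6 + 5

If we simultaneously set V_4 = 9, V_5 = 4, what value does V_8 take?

59

The joint intervention fixes V_4 = 9, V_5 = 4, removing each variable's own equation.
V_3 = max(V_2, V_1) - 1  [with V_2=6, V_1=-3]  = 5
V_6 = -2·V_3 - 4  [with V_3=5]  = -14
V_8 = 3·V_5 - 3·V_6 + 5  [with V_5=4, V_6=-14]  = 59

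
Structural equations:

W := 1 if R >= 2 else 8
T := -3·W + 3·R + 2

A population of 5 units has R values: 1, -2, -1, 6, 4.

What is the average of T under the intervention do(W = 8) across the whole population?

-17.2

Every unit gets W=8 under the intervention. T values become -19, -28, -25, -4, -10; E[T|do(W=8)] = -17.2.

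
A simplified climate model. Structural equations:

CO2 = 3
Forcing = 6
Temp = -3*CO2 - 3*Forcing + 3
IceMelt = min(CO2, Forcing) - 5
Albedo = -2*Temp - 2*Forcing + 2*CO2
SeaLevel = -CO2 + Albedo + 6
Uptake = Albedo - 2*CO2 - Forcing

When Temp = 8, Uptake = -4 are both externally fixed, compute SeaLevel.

Under do(Temp = 8, Uptake = -4), each intervened variable's structural equation is replaced by its fixed value.
Albedo = -2*Temp - 2*Forcing + 2*CO2  [with Temp=8, Forcing=6, CO2=3]  = -22
SeaLevel = -CO2 + Albedo + 6  [with CO2=3, Albedo=-22]  = -19

-19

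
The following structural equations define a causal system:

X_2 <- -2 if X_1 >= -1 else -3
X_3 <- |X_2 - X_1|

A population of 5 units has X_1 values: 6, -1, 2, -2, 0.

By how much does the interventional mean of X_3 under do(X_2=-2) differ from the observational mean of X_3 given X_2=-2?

Every unit gets X_2=-2 under the intervention. X_3 values become 8, 1, 4, 0, 2; E[X_3|do(X_2=-2)] = 3.
E[X_3|X_2=-2] averages over only the 4 units with X_2=-2 (X_1 = 6, -1, 2, 0): X_3 = 8, 1, 4, 2, mean 3.75.
Difference = 3 − 3.75 = -0.75.

-0.75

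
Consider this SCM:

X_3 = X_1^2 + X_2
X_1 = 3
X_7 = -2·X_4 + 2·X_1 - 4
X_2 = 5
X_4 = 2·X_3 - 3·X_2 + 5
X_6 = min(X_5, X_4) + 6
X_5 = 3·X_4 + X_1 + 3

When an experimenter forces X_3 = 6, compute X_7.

-2

The intervention breaks the incoming arrows to X_3: X_3 = X_1^2 + X_2 no longer applies, and X_3 = 6.
X_4 = 2·X_3 - 3·X_2 + 5  [with X_3=6, X_2=5]  = 2
X_7 = -2·X_4 + 2·X_1 - 4  [with X_4=2, X_1=3]  = -2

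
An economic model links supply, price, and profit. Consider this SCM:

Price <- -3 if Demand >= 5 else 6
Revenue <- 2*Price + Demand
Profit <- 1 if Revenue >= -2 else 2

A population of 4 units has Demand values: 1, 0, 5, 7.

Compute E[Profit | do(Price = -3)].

The intervention sets Price=-3 in all 4 units regardless of Demand. Recomputing Profit per unit gives 2, 2, 1, 1; average 1.5.

1.5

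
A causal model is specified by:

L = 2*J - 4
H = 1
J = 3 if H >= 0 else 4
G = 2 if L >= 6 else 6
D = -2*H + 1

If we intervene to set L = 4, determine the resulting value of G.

Intervening sets L = 4 and removes its equation (L = 2*J - 4).
G = 2 if L >= 6 else 6  [with L=4]  = 6

6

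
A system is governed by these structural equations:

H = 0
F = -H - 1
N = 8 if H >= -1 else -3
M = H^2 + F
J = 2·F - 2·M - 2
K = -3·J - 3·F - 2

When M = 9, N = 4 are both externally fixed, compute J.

The joint intervention fixes M = 9, N = 4, removing each variable's own equation.
F = -H - 1  [with H=0]  = -1
J = 2·F - 2·M - 2  [with F=-1, M=9]  = -22

-22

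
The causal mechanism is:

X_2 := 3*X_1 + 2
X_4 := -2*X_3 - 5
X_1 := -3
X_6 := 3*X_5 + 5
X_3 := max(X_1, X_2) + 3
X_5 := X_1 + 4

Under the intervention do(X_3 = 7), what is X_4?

-19

The intervention breaks the incoming arrows to X_3: X_3 := max(X_1, X_2) + 3 no longer applies, and X_3 = 7.
X_4 = -2*X_3 - 5  [with X_3=7]  = -19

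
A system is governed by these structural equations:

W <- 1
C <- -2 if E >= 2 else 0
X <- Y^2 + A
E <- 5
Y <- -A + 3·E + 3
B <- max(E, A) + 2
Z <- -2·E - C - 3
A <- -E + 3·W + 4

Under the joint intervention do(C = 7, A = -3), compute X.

438

The joint intervention fixes C = 7, A = -3, removing each variable's own equation.
Y = -A + 3·E + 3  [with A=-3, E=5]  = 21
X = Y^2 + A  [with Y=21, A=-3]  = 438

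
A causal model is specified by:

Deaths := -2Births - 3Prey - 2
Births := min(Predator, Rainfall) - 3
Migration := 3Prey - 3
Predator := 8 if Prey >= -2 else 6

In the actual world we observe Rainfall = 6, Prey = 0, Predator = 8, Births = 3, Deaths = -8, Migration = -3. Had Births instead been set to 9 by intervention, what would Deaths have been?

Intervening sets Births = 9 and removes its equation (Births := min(Predator, Rainfall) - 3).
Deaths = -2Births - 3Prey - 2  [with Births=9, Prey=0]  = -20

-20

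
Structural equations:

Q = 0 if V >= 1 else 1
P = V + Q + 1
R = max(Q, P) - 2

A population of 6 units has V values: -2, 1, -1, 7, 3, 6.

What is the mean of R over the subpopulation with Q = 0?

Conditioning on Q=0 selects the 4 unit(s) with V ∈ {1, 7, 3, 6}. Their R values: 0, 6, 2, 5. Mean = 3.25.

3.25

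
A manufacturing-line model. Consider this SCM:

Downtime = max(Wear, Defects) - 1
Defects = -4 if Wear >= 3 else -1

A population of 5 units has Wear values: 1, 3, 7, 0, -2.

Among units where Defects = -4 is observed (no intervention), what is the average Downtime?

E[Downtime|Defects=-4] averages over only the 2 units with Defects=-4 (Wear = 3, 7): Downtime = 2, 6, mean 4.

4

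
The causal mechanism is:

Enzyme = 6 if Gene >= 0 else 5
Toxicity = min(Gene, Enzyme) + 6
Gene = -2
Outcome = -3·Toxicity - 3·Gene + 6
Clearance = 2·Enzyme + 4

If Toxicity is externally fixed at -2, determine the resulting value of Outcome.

do(Toxicity=-2) replaces the equation Toxicity = min(Gene, Enzyme) + 6 with the constant Toxicity = -2.
Outcome = -3·Toxicity - 3·Gene + 6  [with Toxicity=-2, Gene=-2]  = 18

18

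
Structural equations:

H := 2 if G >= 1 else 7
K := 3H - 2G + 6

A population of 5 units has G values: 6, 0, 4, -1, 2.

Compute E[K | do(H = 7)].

Every unit gets H=7 under the intervention. K values become 15, 27, 19, 29, 23; E[K|do(H=7)] = 22.6.

22.6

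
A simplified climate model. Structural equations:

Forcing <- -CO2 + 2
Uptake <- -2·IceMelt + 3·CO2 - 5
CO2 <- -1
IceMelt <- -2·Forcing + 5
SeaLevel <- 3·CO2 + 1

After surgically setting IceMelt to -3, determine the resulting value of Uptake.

do(IceMelt=-3) replaces the equation IceMelt <- -2·Forcing + 5 with the constant IceMelt = -3.
Uptake = -2·IceMelt + 3·CO2 - 5  [with IceMelt=-3, CO2=-1]  = -2

-2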